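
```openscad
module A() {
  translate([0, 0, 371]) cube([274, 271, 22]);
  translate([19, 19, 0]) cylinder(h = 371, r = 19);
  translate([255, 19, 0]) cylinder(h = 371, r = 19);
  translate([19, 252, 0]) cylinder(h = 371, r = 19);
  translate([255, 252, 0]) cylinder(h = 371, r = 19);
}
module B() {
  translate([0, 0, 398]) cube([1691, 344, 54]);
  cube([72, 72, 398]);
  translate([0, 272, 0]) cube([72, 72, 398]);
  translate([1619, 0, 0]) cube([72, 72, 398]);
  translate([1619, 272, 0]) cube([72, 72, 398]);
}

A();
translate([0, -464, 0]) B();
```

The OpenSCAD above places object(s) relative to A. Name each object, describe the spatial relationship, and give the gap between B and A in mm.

The bench's nearest face is 120 mm from the stool's −y face.

A is a stool. B is a bench. The bench is on the floor beside the stool on its −y side. The gap between the bench and the stool is 120 mm.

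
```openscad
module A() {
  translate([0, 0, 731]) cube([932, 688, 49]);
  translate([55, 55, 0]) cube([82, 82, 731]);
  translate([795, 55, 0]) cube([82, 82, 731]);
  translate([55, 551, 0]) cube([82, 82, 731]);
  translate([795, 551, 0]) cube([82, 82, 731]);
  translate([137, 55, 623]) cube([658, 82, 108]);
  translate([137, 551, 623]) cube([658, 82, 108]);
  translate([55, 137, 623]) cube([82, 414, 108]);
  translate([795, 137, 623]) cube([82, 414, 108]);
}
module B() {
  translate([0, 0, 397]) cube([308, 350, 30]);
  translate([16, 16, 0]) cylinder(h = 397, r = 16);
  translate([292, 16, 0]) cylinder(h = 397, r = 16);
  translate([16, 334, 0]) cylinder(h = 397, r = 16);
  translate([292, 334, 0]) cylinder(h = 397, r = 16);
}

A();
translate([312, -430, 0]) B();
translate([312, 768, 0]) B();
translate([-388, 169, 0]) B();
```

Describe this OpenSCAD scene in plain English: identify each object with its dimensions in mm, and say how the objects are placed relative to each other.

A is a rectangular dining table. The top is 932×688×49 mm with its upper surface at z = 780 mm. It stands on four 82×82 mm square legs, each inset 55 mm from the nearest pair of top edges, running from the floor to the underside of the top. Four apron rails, 82 mm thick and 108 mm tall, run between adjacent legs with their top edges flush with the underside of the top and their outer faces flush with the legs' outer faces.

B is a simple wooden stool: a rectangular seat 308 mm (x) by 350 mm (y), 30 mm thick, top face at z = 427 mm, on four round legs, each 32 mm in diameter. The legs rest on z = 0, each leg's axis is inset half a diameter from the nearest pair of seat edges (so the leg's bounding box is flush with the corner).

Three stools sit around the table at the −y, +y, −x sides.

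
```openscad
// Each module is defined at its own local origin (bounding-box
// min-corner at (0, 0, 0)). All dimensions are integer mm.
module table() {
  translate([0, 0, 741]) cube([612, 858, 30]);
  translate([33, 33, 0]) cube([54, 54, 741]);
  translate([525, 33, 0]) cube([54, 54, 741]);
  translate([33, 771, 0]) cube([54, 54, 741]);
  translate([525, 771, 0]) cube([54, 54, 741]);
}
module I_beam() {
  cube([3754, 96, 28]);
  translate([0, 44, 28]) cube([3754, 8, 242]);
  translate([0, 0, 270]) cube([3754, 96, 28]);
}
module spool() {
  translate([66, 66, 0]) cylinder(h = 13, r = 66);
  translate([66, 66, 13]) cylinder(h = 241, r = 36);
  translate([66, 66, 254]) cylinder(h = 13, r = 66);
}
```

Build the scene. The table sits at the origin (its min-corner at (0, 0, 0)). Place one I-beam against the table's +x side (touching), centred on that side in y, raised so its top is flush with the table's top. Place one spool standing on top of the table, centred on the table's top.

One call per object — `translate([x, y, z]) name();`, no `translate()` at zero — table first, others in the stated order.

table();
translate([612, 381, 473]) I_beam();
translate([240, 363, 771]) spool();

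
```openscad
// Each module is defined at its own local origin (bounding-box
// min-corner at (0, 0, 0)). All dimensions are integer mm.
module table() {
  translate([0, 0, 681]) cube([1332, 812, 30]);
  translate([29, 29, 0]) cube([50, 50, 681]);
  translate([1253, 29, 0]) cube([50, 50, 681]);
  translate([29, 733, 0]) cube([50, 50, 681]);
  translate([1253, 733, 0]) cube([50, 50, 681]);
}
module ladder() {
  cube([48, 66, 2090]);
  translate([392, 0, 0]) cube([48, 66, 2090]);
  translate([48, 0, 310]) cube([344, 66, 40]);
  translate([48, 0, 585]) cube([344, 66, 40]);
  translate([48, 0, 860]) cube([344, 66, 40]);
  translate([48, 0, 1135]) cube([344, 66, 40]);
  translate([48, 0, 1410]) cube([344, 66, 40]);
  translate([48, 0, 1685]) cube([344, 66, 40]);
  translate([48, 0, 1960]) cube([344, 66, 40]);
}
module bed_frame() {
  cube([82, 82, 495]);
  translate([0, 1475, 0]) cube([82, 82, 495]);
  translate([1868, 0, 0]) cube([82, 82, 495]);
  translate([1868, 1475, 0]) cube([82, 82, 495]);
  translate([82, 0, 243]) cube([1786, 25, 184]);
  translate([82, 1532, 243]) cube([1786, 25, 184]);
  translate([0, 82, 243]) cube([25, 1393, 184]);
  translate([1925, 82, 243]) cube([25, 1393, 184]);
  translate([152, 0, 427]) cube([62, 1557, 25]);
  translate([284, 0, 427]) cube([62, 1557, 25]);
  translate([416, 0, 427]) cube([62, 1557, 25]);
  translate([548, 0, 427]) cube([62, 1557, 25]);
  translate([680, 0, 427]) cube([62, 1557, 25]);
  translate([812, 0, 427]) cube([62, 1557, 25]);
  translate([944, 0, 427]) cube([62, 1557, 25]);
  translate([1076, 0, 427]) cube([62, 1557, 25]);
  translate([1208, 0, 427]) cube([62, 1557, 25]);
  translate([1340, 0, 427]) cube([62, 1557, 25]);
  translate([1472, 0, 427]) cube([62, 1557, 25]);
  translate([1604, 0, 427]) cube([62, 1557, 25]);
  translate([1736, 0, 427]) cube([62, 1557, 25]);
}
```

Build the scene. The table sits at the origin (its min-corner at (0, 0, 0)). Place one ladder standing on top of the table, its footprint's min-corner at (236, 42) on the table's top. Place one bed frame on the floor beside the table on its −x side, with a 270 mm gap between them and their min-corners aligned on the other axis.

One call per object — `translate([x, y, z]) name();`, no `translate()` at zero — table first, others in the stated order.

table();
translate([236, 42, 711]) ladder();
translate([-2220, 0, 0]) bed_frame();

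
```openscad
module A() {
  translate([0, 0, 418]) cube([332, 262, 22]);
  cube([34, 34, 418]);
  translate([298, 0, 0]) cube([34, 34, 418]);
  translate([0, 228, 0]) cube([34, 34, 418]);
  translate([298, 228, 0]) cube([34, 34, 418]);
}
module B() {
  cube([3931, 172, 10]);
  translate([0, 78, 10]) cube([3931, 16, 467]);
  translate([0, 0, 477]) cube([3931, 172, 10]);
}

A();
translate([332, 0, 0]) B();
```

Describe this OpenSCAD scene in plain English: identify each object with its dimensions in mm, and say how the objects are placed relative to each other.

A is a four-legged stool. The seat is a 332×262×22 mm slab whose top surface is at z = 440 mm; four square legs, each 34×34 mm in cross-section, run from the floor (z = 0) to the underside of the seat, each flush with a corner of the seat.

B is an I-beam lying along x, 3931 mm long. Overall section height 487 mm. Two flanges 172 mm wide (y) and 10 mm thick, one on the floor and one at the top; a web 16 mm thick runs between them, centred on the flange width.

The I-beam is against the stool's +x side, with their −y faces flush.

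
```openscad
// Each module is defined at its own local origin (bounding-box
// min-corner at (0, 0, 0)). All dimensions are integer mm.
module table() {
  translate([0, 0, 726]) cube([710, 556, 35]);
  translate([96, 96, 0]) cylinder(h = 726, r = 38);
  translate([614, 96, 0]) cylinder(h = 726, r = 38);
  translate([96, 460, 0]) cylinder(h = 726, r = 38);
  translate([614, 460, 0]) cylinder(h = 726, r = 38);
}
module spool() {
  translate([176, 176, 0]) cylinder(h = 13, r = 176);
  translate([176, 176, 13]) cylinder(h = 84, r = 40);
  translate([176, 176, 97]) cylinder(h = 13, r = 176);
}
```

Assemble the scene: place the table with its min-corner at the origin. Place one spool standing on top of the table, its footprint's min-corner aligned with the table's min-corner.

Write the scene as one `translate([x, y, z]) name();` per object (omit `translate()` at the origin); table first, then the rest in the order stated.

table();
translate([0, 0, 761]) spool();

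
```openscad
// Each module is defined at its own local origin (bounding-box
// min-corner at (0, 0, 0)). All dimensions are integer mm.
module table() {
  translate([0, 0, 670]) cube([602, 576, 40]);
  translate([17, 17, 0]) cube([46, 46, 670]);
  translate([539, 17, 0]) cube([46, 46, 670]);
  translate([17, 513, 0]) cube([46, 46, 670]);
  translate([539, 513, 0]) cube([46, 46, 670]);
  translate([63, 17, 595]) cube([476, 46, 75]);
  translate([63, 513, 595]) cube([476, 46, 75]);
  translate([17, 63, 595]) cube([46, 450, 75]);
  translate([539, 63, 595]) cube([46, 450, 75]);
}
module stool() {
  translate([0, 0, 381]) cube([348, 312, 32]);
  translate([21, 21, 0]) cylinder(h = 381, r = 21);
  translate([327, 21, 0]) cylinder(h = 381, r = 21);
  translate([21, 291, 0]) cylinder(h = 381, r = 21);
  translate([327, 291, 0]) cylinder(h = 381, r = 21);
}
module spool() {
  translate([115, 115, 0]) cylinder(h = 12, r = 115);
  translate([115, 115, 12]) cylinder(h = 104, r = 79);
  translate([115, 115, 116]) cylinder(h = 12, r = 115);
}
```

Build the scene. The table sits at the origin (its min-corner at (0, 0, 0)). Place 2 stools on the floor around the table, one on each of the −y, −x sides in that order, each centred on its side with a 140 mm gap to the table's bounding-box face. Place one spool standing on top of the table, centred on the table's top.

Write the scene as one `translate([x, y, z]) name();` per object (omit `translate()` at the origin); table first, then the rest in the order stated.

table();
translate([127, -452, 0]) stool();
translate([-488, 132, 0]) stool();
translate([186, 173, 710]) spool();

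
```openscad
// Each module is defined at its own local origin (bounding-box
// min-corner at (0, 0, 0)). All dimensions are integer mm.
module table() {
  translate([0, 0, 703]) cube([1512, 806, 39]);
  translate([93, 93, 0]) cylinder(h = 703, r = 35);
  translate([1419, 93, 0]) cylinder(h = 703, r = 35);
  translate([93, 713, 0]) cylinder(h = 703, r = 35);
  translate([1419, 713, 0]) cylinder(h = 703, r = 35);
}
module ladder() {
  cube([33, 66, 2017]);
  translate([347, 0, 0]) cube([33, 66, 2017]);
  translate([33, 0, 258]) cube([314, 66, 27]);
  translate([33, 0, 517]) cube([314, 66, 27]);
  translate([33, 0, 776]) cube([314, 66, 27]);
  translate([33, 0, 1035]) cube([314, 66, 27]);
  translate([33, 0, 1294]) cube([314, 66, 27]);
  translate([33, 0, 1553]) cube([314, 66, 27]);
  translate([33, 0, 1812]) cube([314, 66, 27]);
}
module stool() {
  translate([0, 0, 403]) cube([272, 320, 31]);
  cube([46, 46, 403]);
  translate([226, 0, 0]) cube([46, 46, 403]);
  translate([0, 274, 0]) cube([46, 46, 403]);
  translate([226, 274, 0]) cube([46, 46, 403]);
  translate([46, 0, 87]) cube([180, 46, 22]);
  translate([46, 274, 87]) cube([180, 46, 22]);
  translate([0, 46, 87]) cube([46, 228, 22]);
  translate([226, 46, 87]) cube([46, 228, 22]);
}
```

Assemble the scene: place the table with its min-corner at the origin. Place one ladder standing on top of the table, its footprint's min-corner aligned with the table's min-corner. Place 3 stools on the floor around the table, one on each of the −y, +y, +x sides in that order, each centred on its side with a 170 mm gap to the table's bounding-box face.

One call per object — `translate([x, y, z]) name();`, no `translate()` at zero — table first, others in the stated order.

table();
translate([0, 0, 742]) ladder();
translate([620, -490, 0]) stool();
translate([620, 976, 0]) stool();
translate([1682, 243, 0]) stool();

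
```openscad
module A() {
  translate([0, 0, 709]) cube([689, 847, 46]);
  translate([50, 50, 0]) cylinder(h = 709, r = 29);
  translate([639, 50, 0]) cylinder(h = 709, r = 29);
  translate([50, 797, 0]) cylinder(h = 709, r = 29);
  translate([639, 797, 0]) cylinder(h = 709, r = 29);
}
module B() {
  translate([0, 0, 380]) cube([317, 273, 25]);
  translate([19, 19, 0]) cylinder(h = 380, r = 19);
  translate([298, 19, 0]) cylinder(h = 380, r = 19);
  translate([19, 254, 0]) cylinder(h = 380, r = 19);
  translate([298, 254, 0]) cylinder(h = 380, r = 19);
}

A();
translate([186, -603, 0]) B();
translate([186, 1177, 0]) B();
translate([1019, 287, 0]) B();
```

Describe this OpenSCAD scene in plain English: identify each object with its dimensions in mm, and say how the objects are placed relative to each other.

A is a table with a 689×847 mm rectangular top, 46 mm thick, top surface at z = 755 mm, supported by four round legs of 58 mm diameter, each leg's bounding box inset 21 mm from the nearest pair of top edges, running from the floor.

B is a simple wooden stool: a rectangular seat 317 mm (x) by 273 mm (y), 25 mm thick, top face at z = 405 mm, on four round legs, each 38 mm in diameter. The legs rest on z = 0, each leg's axis is inset half a diameter from the nearest pair of seat edges (so the leg's bounding box is flush with the corner).

Three stools sit around the table at the −y, +y, +x sides.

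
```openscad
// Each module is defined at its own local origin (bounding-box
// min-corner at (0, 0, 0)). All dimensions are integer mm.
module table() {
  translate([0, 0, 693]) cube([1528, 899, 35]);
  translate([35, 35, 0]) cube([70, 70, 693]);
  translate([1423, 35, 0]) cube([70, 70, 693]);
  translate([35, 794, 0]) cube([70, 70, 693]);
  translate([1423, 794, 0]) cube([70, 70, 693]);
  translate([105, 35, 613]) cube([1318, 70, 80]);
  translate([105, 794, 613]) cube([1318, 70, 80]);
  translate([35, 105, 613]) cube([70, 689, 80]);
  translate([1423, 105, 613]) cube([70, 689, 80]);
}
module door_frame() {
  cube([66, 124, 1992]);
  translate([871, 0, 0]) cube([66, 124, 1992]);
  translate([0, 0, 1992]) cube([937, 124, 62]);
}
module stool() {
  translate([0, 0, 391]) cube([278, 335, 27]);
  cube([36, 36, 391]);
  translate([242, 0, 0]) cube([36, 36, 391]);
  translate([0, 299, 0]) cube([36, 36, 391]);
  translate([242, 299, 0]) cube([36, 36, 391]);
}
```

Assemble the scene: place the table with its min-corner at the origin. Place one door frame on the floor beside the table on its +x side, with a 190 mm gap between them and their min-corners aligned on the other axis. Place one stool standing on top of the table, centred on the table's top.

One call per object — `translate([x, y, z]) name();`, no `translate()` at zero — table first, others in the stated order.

table();
translate([1718, 0, 0]) door_frame();
translate([625, 282, 728]) stool();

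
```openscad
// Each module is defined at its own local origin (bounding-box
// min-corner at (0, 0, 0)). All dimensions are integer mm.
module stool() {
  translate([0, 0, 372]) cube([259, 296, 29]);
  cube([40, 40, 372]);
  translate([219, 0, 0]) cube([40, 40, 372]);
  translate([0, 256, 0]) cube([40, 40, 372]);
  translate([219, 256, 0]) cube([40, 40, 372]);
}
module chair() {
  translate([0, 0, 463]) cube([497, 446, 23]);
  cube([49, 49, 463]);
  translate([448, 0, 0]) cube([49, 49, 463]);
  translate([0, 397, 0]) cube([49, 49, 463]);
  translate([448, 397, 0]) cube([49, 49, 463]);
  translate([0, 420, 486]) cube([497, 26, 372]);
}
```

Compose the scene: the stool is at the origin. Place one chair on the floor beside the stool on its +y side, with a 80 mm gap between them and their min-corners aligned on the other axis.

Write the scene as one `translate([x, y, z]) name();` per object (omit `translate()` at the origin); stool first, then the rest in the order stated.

stool();
translate([0, 376, 0]) chair();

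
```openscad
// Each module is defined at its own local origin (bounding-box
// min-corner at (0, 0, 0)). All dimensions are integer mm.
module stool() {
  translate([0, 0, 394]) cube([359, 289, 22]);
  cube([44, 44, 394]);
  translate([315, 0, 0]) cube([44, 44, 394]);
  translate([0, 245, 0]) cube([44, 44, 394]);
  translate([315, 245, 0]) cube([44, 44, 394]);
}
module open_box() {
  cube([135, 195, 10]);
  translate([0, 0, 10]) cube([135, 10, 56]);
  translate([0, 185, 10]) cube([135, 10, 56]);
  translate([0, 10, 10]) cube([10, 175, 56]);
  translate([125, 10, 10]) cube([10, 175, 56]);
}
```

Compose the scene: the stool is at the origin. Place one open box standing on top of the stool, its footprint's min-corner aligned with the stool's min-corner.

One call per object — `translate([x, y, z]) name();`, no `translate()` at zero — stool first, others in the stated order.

stool();
translate([0, 0, 416]) open_box();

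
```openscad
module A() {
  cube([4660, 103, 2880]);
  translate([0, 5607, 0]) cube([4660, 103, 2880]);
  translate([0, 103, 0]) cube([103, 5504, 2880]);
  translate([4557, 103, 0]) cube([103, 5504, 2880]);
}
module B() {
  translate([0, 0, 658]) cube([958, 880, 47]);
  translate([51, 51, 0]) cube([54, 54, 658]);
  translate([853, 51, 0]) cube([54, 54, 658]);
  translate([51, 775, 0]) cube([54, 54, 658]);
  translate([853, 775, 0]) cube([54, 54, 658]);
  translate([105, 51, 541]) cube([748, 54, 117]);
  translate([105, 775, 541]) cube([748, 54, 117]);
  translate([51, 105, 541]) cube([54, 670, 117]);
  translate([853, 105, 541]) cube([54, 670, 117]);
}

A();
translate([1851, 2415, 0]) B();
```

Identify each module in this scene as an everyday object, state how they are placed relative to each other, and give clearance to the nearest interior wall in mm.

A is a house frame. B is a table. The table sits inside the house frame, centred. The clearance to the nearest interior wall is 1748 mm.

Clearances: x = 1748, y = 2312; minimum 1748 mm.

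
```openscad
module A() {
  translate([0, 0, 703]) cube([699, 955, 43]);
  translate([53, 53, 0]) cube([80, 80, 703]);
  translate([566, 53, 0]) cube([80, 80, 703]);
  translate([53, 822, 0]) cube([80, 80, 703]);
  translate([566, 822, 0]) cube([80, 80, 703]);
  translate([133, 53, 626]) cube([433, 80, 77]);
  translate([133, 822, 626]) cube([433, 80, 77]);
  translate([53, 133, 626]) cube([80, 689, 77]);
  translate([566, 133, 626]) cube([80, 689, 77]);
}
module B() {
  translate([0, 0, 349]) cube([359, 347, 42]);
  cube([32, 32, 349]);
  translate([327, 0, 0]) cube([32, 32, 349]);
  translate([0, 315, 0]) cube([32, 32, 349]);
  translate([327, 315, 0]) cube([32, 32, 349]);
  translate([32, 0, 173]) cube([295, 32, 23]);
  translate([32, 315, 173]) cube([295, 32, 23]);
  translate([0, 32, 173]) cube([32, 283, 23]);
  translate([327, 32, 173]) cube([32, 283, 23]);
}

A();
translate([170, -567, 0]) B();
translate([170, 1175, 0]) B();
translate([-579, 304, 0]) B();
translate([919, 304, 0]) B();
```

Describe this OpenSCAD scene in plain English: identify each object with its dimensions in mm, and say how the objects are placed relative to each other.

A is a table with a 699×955 mm rectangular top, 43 mm thick, top surface at z = 746 mm, supported by four 80×80 mm square legs, each inset 53 mm from the nearest pair of top edges, running from the floor. Four apron rails, 80 mm thick and 77 mm tall, run between adjacent legs with their top edges flush with the underside of the top and their outer faces flush with the legs' outer faces.

B is a simple wooden stool: a rectangular seat 359 mm (x) by 347 mm (y), 42 mm thick, top face at z = 391 mm, on four square legs, each 32×32 mm in cross-section. The legs rest on z = 0, each flush with a corner of the seat. Four stretchers, 32 mm wide and 23 mm tall, connect adjacent legs with their undersides at z = 173 mm, each running between the inner faces of the legs it joins and aligned with the legs' outer faces on the other axis.

Four stools sit around the table at the −y, +y, −x, +x sides.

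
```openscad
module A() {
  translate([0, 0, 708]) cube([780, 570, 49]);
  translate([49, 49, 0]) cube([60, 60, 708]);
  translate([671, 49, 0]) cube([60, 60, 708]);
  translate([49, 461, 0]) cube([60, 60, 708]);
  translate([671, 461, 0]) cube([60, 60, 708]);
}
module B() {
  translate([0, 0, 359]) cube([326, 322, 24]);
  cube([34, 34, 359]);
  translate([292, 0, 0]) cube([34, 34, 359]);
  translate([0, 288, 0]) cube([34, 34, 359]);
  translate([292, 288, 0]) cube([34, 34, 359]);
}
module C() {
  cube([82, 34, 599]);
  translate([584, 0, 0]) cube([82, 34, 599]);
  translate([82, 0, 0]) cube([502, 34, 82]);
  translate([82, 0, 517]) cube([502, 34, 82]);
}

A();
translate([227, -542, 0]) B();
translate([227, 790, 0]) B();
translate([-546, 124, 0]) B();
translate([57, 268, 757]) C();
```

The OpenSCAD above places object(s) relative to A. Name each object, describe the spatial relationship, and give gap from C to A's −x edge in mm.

A is a table. B is a stool. C is a picture frame. Three stools sit around the table at the −y, +y, −x sides. The picture frame is on top of the table, centred. The gap from the picture frame to the table's −x edge is 57 mm.

The picture frame's min-x is at 57; the table's min-x is 0; gap = 57 mm.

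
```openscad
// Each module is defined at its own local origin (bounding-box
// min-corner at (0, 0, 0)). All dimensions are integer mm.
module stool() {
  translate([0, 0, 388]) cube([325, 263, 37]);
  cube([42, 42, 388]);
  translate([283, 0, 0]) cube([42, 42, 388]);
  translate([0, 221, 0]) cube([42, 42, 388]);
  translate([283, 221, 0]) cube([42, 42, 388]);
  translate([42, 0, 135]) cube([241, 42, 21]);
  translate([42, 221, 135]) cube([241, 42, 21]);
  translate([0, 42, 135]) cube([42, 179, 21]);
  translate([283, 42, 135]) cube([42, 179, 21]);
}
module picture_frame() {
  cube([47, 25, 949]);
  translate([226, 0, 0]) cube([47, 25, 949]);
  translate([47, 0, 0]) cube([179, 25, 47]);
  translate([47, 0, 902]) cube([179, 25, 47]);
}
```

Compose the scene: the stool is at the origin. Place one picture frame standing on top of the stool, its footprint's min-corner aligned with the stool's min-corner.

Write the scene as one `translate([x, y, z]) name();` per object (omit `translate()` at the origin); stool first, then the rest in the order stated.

stool();
translate([0, 0, 425]) picture_frame();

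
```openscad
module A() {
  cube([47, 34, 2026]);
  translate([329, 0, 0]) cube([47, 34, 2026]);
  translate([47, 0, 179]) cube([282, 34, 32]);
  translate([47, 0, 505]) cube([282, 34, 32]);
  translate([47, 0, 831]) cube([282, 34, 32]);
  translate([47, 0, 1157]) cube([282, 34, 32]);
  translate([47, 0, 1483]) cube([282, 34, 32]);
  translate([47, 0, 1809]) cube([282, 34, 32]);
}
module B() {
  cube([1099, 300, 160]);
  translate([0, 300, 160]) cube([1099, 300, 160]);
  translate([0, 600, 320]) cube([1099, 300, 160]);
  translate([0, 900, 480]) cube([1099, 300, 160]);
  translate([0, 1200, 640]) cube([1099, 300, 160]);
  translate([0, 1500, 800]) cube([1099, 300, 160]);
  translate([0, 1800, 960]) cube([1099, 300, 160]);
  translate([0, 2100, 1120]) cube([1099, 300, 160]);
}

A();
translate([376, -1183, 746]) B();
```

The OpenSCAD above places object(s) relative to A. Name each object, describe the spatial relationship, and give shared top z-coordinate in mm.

A is a ladder. B is a staircase. The staircase is beside the ladder with their tops flush at z = 2026. The shared top z-coordinate is 2026 mm.

Both tops at z = 2026 mm.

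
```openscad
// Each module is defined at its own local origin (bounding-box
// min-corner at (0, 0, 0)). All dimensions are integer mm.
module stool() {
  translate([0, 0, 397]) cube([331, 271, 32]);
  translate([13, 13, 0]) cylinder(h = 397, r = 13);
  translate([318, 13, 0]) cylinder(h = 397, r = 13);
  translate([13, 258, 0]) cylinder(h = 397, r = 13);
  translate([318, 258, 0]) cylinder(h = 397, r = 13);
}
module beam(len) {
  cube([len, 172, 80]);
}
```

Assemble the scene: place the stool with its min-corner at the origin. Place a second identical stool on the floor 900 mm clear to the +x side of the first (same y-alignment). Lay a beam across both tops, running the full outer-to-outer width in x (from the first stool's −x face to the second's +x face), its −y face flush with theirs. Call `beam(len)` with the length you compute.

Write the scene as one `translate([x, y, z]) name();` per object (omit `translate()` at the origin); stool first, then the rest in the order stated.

stool();
translate([1231, 0, 0]) stool();
translate([0, 0, 429]) beam(1562);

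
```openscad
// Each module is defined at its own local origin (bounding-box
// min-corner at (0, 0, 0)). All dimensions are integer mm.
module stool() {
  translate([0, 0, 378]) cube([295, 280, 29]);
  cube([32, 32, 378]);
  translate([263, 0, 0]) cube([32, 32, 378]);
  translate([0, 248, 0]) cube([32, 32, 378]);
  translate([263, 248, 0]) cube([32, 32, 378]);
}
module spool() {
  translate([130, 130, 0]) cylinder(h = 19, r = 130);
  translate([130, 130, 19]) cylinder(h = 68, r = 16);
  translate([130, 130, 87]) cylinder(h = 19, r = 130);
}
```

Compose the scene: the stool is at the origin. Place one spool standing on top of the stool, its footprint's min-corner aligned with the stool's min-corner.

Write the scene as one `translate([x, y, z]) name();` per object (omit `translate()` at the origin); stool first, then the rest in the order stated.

stool();
translate([0, 0, 407]) spool();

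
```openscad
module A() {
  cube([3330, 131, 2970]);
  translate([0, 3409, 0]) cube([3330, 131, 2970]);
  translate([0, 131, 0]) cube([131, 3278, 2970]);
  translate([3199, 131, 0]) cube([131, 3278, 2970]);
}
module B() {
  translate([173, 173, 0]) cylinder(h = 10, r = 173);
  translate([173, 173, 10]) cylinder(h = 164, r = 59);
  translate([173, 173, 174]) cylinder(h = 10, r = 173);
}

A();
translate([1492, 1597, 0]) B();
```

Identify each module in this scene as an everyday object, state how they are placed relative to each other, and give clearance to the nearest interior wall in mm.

Clearances: x = 1361, y = 1466; minimum 1361 mm.

A is a house frame. B is a spool. The spool sits inside the house frame, centred. The clearance to the nearest interior wall is 1361 mm.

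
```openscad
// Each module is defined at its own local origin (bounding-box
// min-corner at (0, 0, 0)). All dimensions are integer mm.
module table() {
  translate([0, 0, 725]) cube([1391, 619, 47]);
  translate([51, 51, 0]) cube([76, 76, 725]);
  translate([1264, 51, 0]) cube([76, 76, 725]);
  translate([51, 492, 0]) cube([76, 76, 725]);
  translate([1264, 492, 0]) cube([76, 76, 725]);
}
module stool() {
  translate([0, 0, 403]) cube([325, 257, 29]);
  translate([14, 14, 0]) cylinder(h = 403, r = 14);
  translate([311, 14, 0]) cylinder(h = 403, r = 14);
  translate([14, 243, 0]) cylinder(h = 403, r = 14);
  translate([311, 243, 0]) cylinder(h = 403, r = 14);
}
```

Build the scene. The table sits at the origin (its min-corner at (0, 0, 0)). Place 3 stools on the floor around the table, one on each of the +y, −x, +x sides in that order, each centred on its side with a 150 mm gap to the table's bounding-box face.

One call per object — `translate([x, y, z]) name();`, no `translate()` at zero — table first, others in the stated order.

table();
translate([533, 769, 0]) stool();
translate([-475, 181, 0]) stool();
translate([1541, 181, 0]) stool();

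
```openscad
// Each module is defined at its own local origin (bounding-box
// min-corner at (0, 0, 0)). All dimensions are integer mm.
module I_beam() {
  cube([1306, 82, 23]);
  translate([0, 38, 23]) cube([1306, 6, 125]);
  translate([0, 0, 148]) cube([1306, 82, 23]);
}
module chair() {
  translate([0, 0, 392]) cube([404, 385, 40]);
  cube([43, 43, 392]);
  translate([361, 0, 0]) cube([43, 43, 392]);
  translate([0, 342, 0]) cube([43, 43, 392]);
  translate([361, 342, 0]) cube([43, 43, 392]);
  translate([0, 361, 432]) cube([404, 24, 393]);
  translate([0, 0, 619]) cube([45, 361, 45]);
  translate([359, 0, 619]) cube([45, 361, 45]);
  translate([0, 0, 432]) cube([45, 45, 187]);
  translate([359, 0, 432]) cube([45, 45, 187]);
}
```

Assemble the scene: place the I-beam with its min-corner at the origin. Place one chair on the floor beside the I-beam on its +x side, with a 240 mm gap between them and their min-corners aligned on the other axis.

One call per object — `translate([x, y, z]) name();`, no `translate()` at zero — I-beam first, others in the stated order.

I_beam();
translate([1546, 0, 0]) chair();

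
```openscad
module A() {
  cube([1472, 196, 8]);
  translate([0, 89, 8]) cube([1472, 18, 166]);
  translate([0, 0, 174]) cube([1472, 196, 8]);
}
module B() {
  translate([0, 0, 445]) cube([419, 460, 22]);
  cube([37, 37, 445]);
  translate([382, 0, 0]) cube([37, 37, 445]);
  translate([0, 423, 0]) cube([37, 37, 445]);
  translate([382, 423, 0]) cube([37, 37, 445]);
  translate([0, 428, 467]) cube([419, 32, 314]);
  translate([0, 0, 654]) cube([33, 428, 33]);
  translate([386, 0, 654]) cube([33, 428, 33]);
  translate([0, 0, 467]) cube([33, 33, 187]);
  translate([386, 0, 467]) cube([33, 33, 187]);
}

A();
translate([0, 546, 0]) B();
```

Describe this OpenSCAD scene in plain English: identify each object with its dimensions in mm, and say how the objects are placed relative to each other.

A is an I-beam lying along x, 1472 mm long. Overall section height 182 mm. Two flanges 196 mm wide (y) and 8 mm thick, one on the floor and one at the top; a web 18 mm thick runs between them, centred on the flange width.

B is a chair. The seat is a 419×460×22 mm slab with its top at z = 467 mm, on four 37×37 mm corner legs (flush with the seat edges, standing on z = 0). A flat backrest 32 mm thick, 314 mm tall, spans the full seat width and rises from the seat top along its +y edge, rear face flush with the rear of the seat. Two armrests of 33×33 mm section run along each side from the seat's front edge to the front of the backrest, top faces 220 mm above the seat top and outer faces flush with the seat's x-edges; a 33×33 mm post under the front of each armrest stands on the seat at the front corner.

The chair is on the floor beside the I-beam on its +y side.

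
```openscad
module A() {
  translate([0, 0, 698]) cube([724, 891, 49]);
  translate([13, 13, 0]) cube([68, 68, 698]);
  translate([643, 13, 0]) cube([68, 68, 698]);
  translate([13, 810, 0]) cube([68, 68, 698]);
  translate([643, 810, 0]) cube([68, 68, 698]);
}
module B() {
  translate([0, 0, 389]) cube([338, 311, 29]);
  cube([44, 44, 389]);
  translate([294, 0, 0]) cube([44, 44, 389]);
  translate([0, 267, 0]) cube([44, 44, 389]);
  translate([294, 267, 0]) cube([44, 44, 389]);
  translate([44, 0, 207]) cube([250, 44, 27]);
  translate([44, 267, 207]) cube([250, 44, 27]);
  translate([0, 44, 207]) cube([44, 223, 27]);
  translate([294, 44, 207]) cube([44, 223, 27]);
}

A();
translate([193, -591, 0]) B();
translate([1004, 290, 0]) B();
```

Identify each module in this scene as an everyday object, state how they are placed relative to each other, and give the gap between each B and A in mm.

A is a table. B is a stool. Two stools sit around the table at the −y, +x sides. The gap between each stool and the table is 280 mm.

Each stool's nearest face is 280 mm from the table's bounding box.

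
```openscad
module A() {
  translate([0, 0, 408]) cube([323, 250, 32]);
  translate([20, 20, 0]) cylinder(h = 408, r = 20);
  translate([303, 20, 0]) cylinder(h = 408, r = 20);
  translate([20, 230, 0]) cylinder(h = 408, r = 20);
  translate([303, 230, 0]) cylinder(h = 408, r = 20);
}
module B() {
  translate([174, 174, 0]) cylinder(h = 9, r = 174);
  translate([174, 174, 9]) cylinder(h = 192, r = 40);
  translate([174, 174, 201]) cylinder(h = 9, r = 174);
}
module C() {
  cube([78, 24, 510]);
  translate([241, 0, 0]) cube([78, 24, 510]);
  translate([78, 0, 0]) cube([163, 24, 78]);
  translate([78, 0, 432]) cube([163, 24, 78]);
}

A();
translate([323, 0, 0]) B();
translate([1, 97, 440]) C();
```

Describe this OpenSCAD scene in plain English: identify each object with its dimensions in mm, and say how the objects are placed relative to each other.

A is a simple wooden stool: a rectangular seat 323 mm (x) by 250 mm (y), 32 mm thick, top face at z = 440 mm, on four round legs, each 40 mm in diameter. The legs rest on z = 0, each leg's axis is inset half a diameter from the nearest pair of seat edges (so the leg's bounding box is flush with the corner).

B is a spool: two coaxial disc flanges of radius 174 mm and thickness 9 mm, joined by a core cylinder of radius 40 mm and height 192 mm. The lower flange rests on z = 0 and the three cylinders share a vertical axis.

C is a picture frame with a 163×354 mm rectangular opening (x by z) and a uniform 78 mm border on every side. Frame depth is 24 mm along y. It is built from two vertical stiles running the full outside height and two horizontal rails spanning the gap between the stiles.

The spool is against the stool's +x side, with their −y faces flush. The picture frame is on top of the stool.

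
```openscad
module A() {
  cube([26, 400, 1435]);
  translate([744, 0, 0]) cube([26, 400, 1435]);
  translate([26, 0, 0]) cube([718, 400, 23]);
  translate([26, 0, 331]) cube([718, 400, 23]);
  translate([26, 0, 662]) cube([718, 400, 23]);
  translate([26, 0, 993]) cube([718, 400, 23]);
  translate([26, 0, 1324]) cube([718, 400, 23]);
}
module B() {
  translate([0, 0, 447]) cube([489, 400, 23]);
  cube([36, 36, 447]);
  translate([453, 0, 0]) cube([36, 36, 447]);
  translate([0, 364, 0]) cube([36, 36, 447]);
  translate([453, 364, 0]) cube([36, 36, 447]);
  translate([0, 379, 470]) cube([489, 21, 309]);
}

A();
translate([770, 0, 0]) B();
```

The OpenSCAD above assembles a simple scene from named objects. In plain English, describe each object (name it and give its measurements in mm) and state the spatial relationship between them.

A is a bookshelf 770 mm wide overall, 400 mm deep and 1435 mm tall. The two sides are 26 mm thick vertical panels. 5 horizontal shelves of 23 mm thickness span between the inner faces of the sides; the lowest shelf sits on the floor and shelves are stacked with a clear vertical gap of 308 mm between each pair.

B is a chair. The seat is a 489×400×23 mm slab with its top at z = 470 mm, on four 36×36 mm corner legs (flush with the seat edges, standing on z = 0). A flat backrest 21 mm thick, 309 mm tall, spans the full seat width and rises from the seat top along its +y edge, rear face flush with the rear of the seat.

The chair is against the bookshelf's +x side, with their −y faces flush.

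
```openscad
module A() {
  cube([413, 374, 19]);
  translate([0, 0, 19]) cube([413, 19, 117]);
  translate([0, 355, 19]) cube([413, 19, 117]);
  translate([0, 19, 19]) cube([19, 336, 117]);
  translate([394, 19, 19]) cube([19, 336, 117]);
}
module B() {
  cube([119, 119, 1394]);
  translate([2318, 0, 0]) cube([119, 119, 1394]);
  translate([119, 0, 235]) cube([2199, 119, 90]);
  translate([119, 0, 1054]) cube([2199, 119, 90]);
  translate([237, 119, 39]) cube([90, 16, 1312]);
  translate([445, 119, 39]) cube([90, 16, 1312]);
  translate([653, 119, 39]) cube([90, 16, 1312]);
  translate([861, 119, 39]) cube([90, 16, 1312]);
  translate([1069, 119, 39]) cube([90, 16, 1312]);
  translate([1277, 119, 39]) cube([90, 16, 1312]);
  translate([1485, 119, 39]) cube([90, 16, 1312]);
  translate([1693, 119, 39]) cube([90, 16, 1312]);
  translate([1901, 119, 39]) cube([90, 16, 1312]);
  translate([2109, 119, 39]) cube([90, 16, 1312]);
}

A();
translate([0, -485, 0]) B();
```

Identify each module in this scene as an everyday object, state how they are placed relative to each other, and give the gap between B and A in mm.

The fence section's nearest face is 350 mm from the open box's −y face.

A is an open box. B is a fence section. The fence section is on the floor beside the open box on its −y side. The gap between the fence section and the open box is 350 mm.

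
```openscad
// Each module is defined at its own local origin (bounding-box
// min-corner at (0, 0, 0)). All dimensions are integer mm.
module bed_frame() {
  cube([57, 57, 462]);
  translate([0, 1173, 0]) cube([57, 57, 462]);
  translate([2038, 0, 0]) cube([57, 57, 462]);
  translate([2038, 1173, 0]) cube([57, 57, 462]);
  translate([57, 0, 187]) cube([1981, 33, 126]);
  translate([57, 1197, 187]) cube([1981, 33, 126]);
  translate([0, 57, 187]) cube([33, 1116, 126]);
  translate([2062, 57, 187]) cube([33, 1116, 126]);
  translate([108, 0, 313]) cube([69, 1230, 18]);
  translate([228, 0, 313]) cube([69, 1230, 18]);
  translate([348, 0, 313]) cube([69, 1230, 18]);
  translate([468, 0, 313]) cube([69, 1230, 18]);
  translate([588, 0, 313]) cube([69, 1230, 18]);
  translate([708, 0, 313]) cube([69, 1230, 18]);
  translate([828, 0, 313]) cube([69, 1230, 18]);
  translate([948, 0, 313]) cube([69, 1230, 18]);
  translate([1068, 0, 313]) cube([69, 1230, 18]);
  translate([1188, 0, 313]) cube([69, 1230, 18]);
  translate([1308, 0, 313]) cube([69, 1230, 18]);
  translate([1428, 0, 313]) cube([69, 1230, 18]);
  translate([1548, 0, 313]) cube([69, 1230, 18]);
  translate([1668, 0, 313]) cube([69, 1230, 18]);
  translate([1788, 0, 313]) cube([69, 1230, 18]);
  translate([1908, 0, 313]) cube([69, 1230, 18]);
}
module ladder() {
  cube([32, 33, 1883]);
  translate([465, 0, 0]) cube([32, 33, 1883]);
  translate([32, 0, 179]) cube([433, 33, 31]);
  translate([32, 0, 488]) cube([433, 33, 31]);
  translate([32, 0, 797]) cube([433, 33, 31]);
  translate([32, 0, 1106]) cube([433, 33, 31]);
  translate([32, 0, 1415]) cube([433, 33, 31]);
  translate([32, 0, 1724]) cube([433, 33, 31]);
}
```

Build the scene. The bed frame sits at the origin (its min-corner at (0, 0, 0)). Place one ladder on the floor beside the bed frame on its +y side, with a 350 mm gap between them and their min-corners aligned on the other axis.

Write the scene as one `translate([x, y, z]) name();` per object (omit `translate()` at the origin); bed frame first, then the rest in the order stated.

bed_frame();
translate([0, 1580, 0]) ladder();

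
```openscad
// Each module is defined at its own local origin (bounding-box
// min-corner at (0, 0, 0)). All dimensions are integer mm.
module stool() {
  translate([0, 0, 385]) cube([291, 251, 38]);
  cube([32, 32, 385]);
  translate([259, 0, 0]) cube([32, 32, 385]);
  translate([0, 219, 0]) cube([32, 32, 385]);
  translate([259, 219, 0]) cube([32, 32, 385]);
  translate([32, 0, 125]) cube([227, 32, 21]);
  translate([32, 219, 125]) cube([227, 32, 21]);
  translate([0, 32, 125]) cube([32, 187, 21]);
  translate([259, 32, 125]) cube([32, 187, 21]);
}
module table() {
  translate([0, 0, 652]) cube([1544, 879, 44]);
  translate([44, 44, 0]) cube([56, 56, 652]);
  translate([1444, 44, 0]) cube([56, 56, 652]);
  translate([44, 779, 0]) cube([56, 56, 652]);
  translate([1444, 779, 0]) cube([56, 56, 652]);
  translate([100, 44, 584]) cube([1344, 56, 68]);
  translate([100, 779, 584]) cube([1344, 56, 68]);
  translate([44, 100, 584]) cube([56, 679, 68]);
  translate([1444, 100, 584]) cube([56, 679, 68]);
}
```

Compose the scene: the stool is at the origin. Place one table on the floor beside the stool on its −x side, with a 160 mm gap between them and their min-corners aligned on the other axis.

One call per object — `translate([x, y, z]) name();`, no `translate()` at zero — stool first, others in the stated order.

stool();
translate([-1704, 0, 0]) table();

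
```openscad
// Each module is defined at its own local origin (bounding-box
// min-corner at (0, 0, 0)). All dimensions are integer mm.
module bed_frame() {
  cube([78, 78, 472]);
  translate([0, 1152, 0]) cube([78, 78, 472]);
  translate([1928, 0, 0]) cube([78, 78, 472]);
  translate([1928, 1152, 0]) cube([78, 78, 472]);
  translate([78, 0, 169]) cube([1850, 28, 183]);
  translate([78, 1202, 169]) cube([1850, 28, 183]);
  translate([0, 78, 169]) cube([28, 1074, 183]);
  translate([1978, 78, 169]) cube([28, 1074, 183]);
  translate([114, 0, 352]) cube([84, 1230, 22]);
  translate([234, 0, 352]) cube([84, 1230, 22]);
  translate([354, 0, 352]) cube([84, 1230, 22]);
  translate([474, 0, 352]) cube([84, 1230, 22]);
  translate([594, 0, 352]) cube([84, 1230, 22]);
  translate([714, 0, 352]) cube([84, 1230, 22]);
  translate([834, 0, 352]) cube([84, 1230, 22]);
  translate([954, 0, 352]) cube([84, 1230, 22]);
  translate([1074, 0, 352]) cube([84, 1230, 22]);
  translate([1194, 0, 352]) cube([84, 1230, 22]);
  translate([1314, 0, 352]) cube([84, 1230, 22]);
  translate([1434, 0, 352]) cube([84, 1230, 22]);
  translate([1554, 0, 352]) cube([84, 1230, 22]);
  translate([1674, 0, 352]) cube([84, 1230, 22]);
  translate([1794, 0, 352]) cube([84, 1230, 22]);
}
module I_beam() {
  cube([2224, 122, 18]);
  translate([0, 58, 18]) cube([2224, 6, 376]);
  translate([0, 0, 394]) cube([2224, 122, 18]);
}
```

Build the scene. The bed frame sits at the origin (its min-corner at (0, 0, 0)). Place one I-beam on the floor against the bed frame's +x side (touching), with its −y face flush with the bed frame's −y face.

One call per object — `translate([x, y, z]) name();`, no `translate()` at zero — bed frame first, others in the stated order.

bed_frame();
translate([2006, 0, 0]) I_beam();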